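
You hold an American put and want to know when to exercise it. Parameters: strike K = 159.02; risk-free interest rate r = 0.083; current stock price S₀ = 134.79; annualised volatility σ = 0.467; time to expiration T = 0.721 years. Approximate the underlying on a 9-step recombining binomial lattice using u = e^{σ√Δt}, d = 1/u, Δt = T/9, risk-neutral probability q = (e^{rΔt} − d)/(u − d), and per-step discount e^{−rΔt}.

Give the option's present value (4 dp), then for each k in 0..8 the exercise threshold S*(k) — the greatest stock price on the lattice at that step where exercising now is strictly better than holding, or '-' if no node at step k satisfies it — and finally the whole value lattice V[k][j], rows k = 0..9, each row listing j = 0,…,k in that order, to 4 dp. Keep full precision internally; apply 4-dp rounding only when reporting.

params: Δt=0.08011 u=1.14131 d=0.87618 q=0.49217 e^(-rΔt)=0.99337
t_9 payoffs: 117.9982 105.5851 89.4160 68.3542 40.9192 5.1824 0.0000 0.0000 0.0000 0.0000
t_8: node(8,0) S=46.8188 payoff=112.2012 vs cont=111.1474 → 112.2012 [stop]  node(8,1) S=60.9859 payoff=98.0341 vs cont=96.9803 → 98.0341 [stop]  node(8,2) S=79.4399 payoff=79.5801 vs cont=78.5262 → 79.5801 [stop]  node(8,3) S=103.4781 payoff=55.5419 vs cont=54.4881 → 55.5419 [stop]  node(8,4) S=134.7900 payoff=24.2300 vs cont=23.1761 → 24.2300 [stop]  node(8,5) S=175.5768 payoff=0.0000 vs cont=2.6144 → 2.6144 [wait]  node(8,6) S=228.7055 payoff=0.0000 vs cont=0.0000 → 0.0000 [wait]  node(8,7) S=297.9106 payoff=0.0000 vs cont=0.0000 → 0.0000 [wait]  node(8,8) S=388.0569 payoff=0.0000 vs cont=0.0000 → 0.0000 [wait]  ⇒ S*(8)=134.7900
t_7: node(7,0) S=53.4349 payoff=105.5851 vs cont=104.5313 → 105.5851 [stop]  node(7,1) S=69.6040 payoff=89.4160 vs cont=88.3622 → 89.4160 [stop]  node(7,2) S=90.6658 payoff=68.3542 vs cont=67.3003 → 68.3542 [stop]  node(7,3) S=118.1008 payoff=40.9192 vs cont=39.8653 → 40.9192 [stop]  node(7,4) S=153.8376 payoff=5.1824 vs cont=13.5015 → 13.5015 [wait]  node(7,5) S=200.3881 payoff=0.0000 vs cont=1.3189 → 1.3189 [wait]  node(7,6) S=261.0245 payoff=0.0000 vs cont=0.0000 → 0.0000 [wait]  node(7,7) S=340.0092 payoff=0.0000 vs cont=0.0000 → 0.0000 [wait]  ⇒ S*(7)=118.1008
t_6: node(6,0) S=60.9859 payoff=98.0341 vs cont=96.9803 → 98.0341 [stop]  node(6,1) S=79.4399 payoff=79.5801 vs cont=78.5262 → 79.5801 [stop]  node(6,2) S=103.4781 payoff=55.5419 vs cont=54.4881 → 55.5419 [stop]  node(6,3) S=134.7900 payoff=24.2300 vs cont=27.2434 → 27.2434 [wait]  node(6,4) S=175.5768 payoff=0.0000 vs cont=7.4559 → 7.4559 [wait]  node(6,5) S=228.7055 payoff=0.0000 vs cont=0.6653 → 0.6653 [wait]  node(6,6) S=297.9106 payoff=0.0000 vs cont=0.0000 → 0.0000 [wait]  ⇒ S*(6)=103.4781
t_5: node(5,0) S=69.6040 payoff=89.4160 vs cont=88.3622 → 89.4160 [stop]  node(5,1) S=90.6658 payoff=68.3542 vs cont=67.3003 → 68.3542 [stop]  node(5,2) S=118.1008 payoff=40.9192 vs cont=41.3386 → 41.3386 [wait]  node(5,3) S=153.8376 payoff=5.1824 vs cont=17.3886 → 17.3886 [wait]  node(5,4) S=200.3881 payoff=0.0000 vs cont=4.0865 → 4.0865 [wait]  node(5,5) S=261.0245 payoff=0.0000 vs cont=0.3356 → 0.3356 [wait]  ⇒ S*(5)=90.6658
t_4: node(4,0) S=79.4399 payoff=79.5801 vs cont=78.5262 → 79.5801 [stop]  node(4,1) S=103.4781 payoff=55.5419 vs cont=54.6931 → 55.5419 [stop]  node(4,2) S=134.7900 payoff=24.2300 vs cont=29.3554 → 29.3554 [wait]  node(4,3) S=175.5768 payoff=0.0000 vs cont=10.7699 → 10.7699 [wait]  node(4,4) S=228.7055 payoff=0.0000 vs cont=2.2256 → 2.2256 [wait]  ⇒ S*(4)=103.4781
t_3: node(3,0) S=90.6658 payoff=68.3542 vs cont=67.3003 → 68.3542 [stop]  node(3,1) S=118.1008 payoff=40.9192 vs cont=42.3711 → 42.3711 [wait]  node(3,2) S=153.8376 payoff=5.1824 vs cont=20.0743 → 20.0743 [wait]  node(3,3) S=200.3881 payoff=0.0000 vs cont=6.5212 → 6.5212 [wait]  ⇒ S*(3)=90.6658
t_2: node(2,0) S=103.4781 payoff=55.5419 vs cont=55.1980 → 55.5419 [stop]  node(2,1) S=134.7900 payoff=24.2300 vs cont=31.1893 → 31.1893 [wait]  node(2,2) S=175.5768 payoff=0.0000 vs cont=13.3151 → 13.3151 [wait]  ⇒ S*(2)=103.4781
t_1: node(1,0) S=118.1008 payoff=40.9192 vs cont=43.2678 → 43.2678 [wait]  node(1,1) S=153.8376 payoff=5.1824 vs cont=22.2438 → 22.2438 [wait]  ⇒ S*(1)=-
t_0: node(0,0) S=134.7900 payoff=24.2300 vs cont=32.7023 → 32.7023 [wait]  ⇒ S*(0)=-

price = 32.7023
boundary = - - 103.4781 90.6658 103.4781 90.6658 103.4781 118.1008 134.7900
tree:
32.7023
43.2678 22.2438
55.5419 31.1893 13.3151
68.3542 42.3711 20.0743 6.5212
79.5801 55.5419 29.3554 10.7699 2.2256
89.4160 68.3542 41.3386 17.3886 4.0865 0.3356
98.0341 79.5801 55.5419 27.2434 7.4559 0.6653 0.0000
105.5851 89.4160 68.3542 40.9192 13.5015 1.3189 0.0000 0.0000
112.2012 98.0341 79.5801 55.5419 24.2300 2.6144 0.0000 0.0000 0.0000
117.9982 105.5851 89.4160 68.3542 40.9192 5.1824 0.0000 0.0000 0.0000 0.0000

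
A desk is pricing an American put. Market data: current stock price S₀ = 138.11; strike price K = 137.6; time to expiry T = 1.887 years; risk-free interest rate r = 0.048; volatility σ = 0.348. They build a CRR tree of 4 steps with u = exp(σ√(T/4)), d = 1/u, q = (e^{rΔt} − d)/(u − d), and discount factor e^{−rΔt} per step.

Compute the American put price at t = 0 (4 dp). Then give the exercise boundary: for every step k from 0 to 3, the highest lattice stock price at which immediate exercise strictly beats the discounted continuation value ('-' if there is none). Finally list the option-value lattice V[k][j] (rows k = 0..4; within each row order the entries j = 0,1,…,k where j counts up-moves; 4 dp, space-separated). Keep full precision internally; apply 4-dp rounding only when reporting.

Δt=0.47175  u=1.27000  d=0.78740  q=0.48798  discount=0.97761
step 4 (expiry): payoffs max(K−S,0) = 84.5111 51.9722 0.0000 0.0000 0.0000
step 3: (k=3,j=0): S=67.4232, (K−S)⁺=70.1768, hold=67.0960 ⇒ V=70.1768 exercise | (k=3,j=1): S=108.7476, (K−S)⁺=28.8524, hold=26.0149 ⇒ V=28.8524 exercise | (k=3,j=2): S=175.4003, (K−S)⁺=0.0000, hold=0.0000 ⇒ V=0.0000 continue | (k=3,j=3): S=282.9053, (K−S)⁺=0.0000, hold=0.0000 ⇒ V=0.0000 continue  boundary S*=108.7476
step 2: (k=2,j=0): S=85.6278, (K−S)⁺=51.9722, hold=48.8914 ⇒ V=51.9722 exercise | (k=2,j=1): S=138.1100, (K−S)⁺=0.0000, hold=14.4421 ⇒ V=14.4421 continue | (k=2,j=2): S=222.7592, (K−S)⁺=0.0000, hold=0.0000 ⇒ V=0.0000 continue  boundary S*=85.6278
step 1: (k=1,j=0): S=108.7476, (K−S)⁺=28.8524, hold=32.9046 ⇒ V=32.9046 continue | (k=1,j=1): S=175.4003, (K−S)⁺=0.0000, hold=7.2291 ⇒ V=7.2291 continue  boundary S*=-
step 0: (k=0,j=0): S=138.1100, (K−S)⁺=0.0000, hold=19.9192 ⇒ V=19.9192 continue  boundary S*=-

price = 19.9192
boundary = - - 85.6278 108.7476
tree:
19.9192
32.9046 7.2291
51.9722 14.4421 0.0000
70.1768 28.8524 0.0000 0.0000
84.5111 51.9722 0.0000 0.0000 0.0000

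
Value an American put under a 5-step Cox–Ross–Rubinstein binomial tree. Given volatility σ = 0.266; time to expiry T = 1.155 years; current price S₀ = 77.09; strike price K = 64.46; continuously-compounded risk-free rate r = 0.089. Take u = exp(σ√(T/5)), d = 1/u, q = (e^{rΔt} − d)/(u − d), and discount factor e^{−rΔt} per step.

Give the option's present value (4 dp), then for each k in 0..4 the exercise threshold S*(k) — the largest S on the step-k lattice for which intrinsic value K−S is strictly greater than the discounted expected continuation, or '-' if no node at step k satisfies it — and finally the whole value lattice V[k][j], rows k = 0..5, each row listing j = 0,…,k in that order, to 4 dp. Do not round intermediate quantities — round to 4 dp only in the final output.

price = 1.7608
boundary = - - - 52.5327 46.2282
tree:
1.7608
3.4333 0.4541
6.5205 1.0280 0.0000
11.9273 2.3273 0.0000 0.0000
18.2318 5.2686 0.0000 0.0000 0.0000
23.7797 11.9273 0.0000 0.0000 0.0000 0.0000

Δt=0.23100  u=1.13638  d=0.87999  q=0.54910  discount=0.97965
step 5 (expiry): payoffs max(K−S,0) = 23.7797 11.9273 0.0000 0.0000 0.0000 0.0000
step 4: (k=4,j=0): S=46.2282, (K−S)⁺=18.2318, hold=16.9201 ⇒ V=18.2318 exercise | (k=4,j=1): S=59.6970, (K−S)⁺=4.7630, hold=5.2686 ⇒ V=5.2686 continue | (k=4,j=2): S=77.0900, (K−S)⁺=0.0000, hold=0.0000 ⇒ V=0.0000 continue | (k=4,j=3): S=99.5506, (K−S)⁺=0.0000, hold=0.0000 ⇒ V=0.0000 continue | (k=4,j=4): S=128.5552, (K−S)⁺=0.0000, hold=0.0000 ⇒ V=0.0000 continue  boundary S*=46.2282
step 3: (k=3,j=0): S=52.5327, (K−S)⁺=11.9273, hold=10.8876 ⇒ V=11.9273 exercise | (k=3,j=1): S=67.8383, (K−S)⁺=0.0000, hold=2.3273 ⇒ V=2.3273 continue | (k=3,j=2): S=87.6034, (K−S)⁺=0.0000, hold=0.0000 ⇒ V=0.0000 continue | (k=3,j=3): S=113.1271, (K−S)⁺=0.0000, hold=0.0000 ⇒ V=0.0000 continue  boundary S*=52.5327
step 2: (k=2,j=0): S=59.6970, (K−S)⁺=4.7630, hold=6.5205 ⇒ V=6.5205 continue | (k=2,j=1): S=77.0900, (K−S)⁺=0.0000, hold=1.0280 ⇒ V=1.0280 continue | (k=2,j=2): S=99.5506, (K−S)⁺=0.0000, hold=0.0000 ⇒ V=0.0000 continue  boundary S*=-
step 1: (k=1,j=0): S=67.8383, (K−S)⁺=0.0000, hold=3.4333 ⇒ V=3.4333 continue | (k=1,j=1): S=87.6034, (K−S)⁺=0.0000, hold=0.4541 ⇒ V=0.4541 continue  boundary S*=-
step 0: (k=0,j=0): S=77.0900, (K−S)⁺=0.0000, hold=1.7608 ⇒ V=1.7608 continue  boundary S*=-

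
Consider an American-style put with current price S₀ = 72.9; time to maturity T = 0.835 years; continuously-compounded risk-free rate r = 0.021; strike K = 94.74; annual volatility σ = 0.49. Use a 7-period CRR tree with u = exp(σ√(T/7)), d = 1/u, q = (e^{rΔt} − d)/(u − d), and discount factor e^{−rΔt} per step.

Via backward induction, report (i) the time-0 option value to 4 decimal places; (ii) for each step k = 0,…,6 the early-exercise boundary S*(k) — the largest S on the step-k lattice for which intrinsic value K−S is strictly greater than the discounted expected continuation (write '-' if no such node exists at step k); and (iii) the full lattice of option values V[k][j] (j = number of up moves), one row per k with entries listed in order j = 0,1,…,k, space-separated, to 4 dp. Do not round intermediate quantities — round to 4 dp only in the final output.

Δt=0.11929, u=1.18440, d=0.84431, q=0.46517, disc=e^(-rΔt)=0.99750
k=7 terminal: V=max(K-S,0) → 72.4432 63.4620 50.8633 33.1898 8.3973 0.0000 0.0000 0.0000
k=6: j=0 S=26.4083 intr=68.3317 cont=68.0947 V=68.3317[EX]; j=1 S=37.0456 intr=57.6944 cont=57.4574 V=57.6944[EX]; j=2 S=51.9675 intr=42.7725 cont=42.5355 V=42.7725[EX]; j=3 S=72.9000 intr=21.8400 cont=21.6030 V=21.8400[EX]; j=4 S=102.2641 intr=0.0000 cont=4.4799 V=4.4799[hold]; j=5 S=143.4561 intr=0.0000 cont=0.0000 V=0.0000[hold]; j=6 S=201.2401 intr=0.0000 cont=0.0000 V=0.0000[hold]  S*(6)=72.9000
k=5: j=0 S=31.2780 intr=63.4620 cont=63.2250 V=63.4620[EX]; j=1 S=43.8767 intr=50.8633 cont=50.6263 V=50.8633[EX]; j=2 S=61.5502 intr=33.1898 cont=32.9527 V=33.1898[EX]; j=3 S=86.3427 intr=8.3973 cont=13.7302 V=13.7302[hold]; j=4 S=121.1215 intr=0.0000 cont=2.3900 V=2.3900[hold]; j=5 S=169.9091 intr=0.0000 cont=0.0000 V=0.0000[hold]  S*(5)=61.5502
k=4: j=0 S=37.0456 intr=57.6944 cont=57.4574 V=57.6944[EX]; j=1 S=51.9675 intr=42.7725 cont=42.5355 V=42.7725[EX]; j=2 S=72.9000 intr=21.8400 cont=24.0775 V=24.0775[hold]; j=3 S=102.2641 intr=0.0000 cont=8.4340 V=8.4340[hold]; j=4 S=143.4561 intr=0.0000 cont=1.2751 V=1.2751[hold]  S*(4)=51.9675
k=3: j=0 S=43.8767 intr=50.8633 cont=50.6263 V=50.8633[EX]; j=1 S=61.5502 intr=33.1898 cont=33.9909 V=33.9909[hold]; j=2 S=86.3427 intr=8.3973 cont=16.7586 V=16.7586[hold]; j=3 S=121.1215 intr=0.0000 cont=5.0911 V=5.0911[hold]  S*(3)=43.8767
k=2: j=0 S=51.9675 intr=42.7725 cont=42.9072 V=42.9072[hold]; j=1 S=72.9000 intr=21.8400 cont=25.9100 V=25.9100[hold]; j=2 S=102.2641 intr=0.0000 cont=11.3029 V=11.3029[hold]  S*(2)=-
k=1: j=0 S=61.5502 intr=33.1898 cont=34.9131 V=34.9131[hold]; j=1 S=86.3427 intr=8.3973 cont=19.0675 V=19.0675[hold]  S*(1)=-
k=0: j=0 S=72.9000 intr=21.8400 cont=27.4733 V=27.4733[hold]  S*(0)=-

price = 27.4733
boundary = - - - 43.8767 51.9675 61.5502 72.9000
tree:
27.4733
34.9131 19.0675
42.9072 25.9100 11.3029
50.8633 33.9909 16.7586 5.0911
57.6944 42.7725 24.0775 8.4340 1.2751
63.4620 50.8633 33.1898 13.7302 2.3900 0.0000
68.3317 57.6944 42.7725 21.8400 4.4799 0.0000 0.0000
72.4432 63.4620 50.8633 33.1898 8.3973 0.0000 0.0000 0.0000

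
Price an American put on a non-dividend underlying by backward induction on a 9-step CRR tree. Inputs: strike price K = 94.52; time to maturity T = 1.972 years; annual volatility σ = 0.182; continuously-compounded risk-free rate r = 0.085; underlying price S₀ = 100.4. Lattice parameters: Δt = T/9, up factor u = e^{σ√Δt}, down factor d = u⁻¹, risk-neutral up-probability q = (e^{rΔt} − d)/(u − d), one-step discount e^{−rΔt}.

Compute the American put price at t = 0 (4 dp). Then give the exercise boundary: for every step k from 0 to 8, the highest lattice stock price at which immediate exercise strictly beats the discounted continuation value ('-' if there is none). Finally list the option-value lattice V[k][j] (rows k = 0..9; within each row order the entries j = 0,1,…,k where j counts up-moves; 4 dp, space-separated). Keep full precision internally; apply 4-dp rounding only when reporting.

price = 3.2024
boundary = - - - 77.7566 84.6713 77.7566 84.6713 77.7566 84.6713
tree:
3.2024
5.7151 1.5507
9.9320 2.9539 0.6207
16.7634 5.4804 1.2846 0.1770
23.1134 9.8487 2.6061 0.4032 0.0248
28.9448 16.7634 5.1532 0.9112 0.0615 0.0000
34.3000 23.1134 9.8487 2.0400 0.1524 0.0000 0.0000
39.2179 28.9448 16.7634 4.5149 0.3776 0.0000 0.0000 0.0000
43.7341 34.3000 23.1134 9.8487 0.9358 0.0000 0.0000 0.0000 0.0000
47.8815 39.2179 28.9448 16.7634 2.3192 0.0000 0.0000 0.0000 0.0000 0.0000

params: Δt=0.21911 u=1.08893 d=0.91834 q=0.58891 e^(-rΔt)=0.98155
t_9 payoffs: 47.8815 39.2179 28.9448 16.7634 2.3192 0.0000 0.0000 0.0000 0.0000 0.0000
t_8: node(8,0) S=50.7859 payoff=43.7341 vs cont=41.9900 → 43.7341 [stop]  node(8,1) S=60.2200 payoff=34.3000 vs cont=32.5559 → 34.3000 [stop]  node(8,2) S=71.4066 payoff=23.1134 vs cont=21.3693 → 23.1134 [stop]  node(8,3) S=84.6713 payoff=9.8487 vs cont=8.1046 → 9.8487 [stop]  node(8,4) S=100.4000 payoff=0.0000 vs cont=0.9358 → 0.9358 [wait]  node(8,5) S=119.0505 payoff=0.0000 vs cont=0.0000 → 0.0000 [wait]  node(8,6) S=141.1656 payoff=0.0000 vs cont=0.0000 → 0.0000 [wait]  node(8,7) S=167.3889 payoff=0.0000 vs cont=0.0000 → 0.0000 [wait]  node(8,8) S=198.4834 payoff=0.0000 vs cont=0.0000 → 0.0000 [wait]  ⇒ S*(8)=84.6713
t_7: node(7,0) S=55.3021 payoff=39.2179 vs cont=37.4738 → 39.2179 [stop]  node(7,1) S=65.5752 payoff=28.9448 vs cont=27.2007 → 28.9448 [stop]  node(7,2) S=77.7566 payoff=16.7634 vs cont=15.0193 → 16.7634 [stop]  node(7,3) S=92.2008 payoff=2.3192 vs cont=4.5149 → 4.5149 [wait]  node(7,4) S=109.3283 payoff=0.0000 vs cont=0.3776 → 0.3776 [wait]  node(7,5) S=129.6374 payoff=0.0000 vs cont=0.0000 → 0.0000 [wait]  node(7,6) S=153.7191 payoff=0.0000 vs cont=0.0000 → 0.0000 [wait]  node(7,7) S=182.2743 payoff=0.0000 vs cont=0.0000 → 0.0000 [wait]  ⇒ S*(7)=77.7566
t_6: node(6,0) S=60.2200 payoff=34.3000 vs cont=32.5559 → 34.3000 [stop]  node(6,1) S=71.4066 payoff=23.1134 vs cont=21.3693 → 23.1134 [stop]  node(6,2) S=84.6713 payoff=9.8487 vs cont=9.3739 → 9.8487 [stop]  node(6,3) S=100.4000 payoff=0.0000 vs cont=2.0400 → 2.0400 [wait]  node(6,4) S=119.0505 payoff=0.0000 vs cont=0.1524 → 0.1524 [wait]  node(6,5) S=141.1656 payoff=0.0000 vs cont=0.0000 → 0.0000 [wait]  node(6,6) S=167.3889 payoff=0.0000 vs cont=0.0000 → 0.0000 [wait]  ⇒ S*(6)=84.6713
t_5: node(5,0) S=65.5752 payoff=28.9448 vs cont=27.2007 → 28.9448 [stop]  node(5,1) S=77.7566 payoff=16.7634 vs cont=15.0193 → 16.7634 [stop]  node(5,2) S=92.2008 payoff=2.3192 vs cont=5.1532 → 5.1532 [wait]  node(5,3) S=109.3283 payoff=0.0000 vs cont=0.9112 → 0.9112 [wait]  node(5,4) S=129.6374 payoff=0.0000 vs cont=0.0615 → 0.0615 [wait]  node(5,5) S=153.7191 payoff=0.0000 vs cont=0.0000 → 0.0000 [wait]  ⇒ S*(5)=77.7566
t_4: node(4,0) S=71.4066 payoff=23.1134 vs cont=21.3693 → 23.1134 [stop]  node(4,1) S=84.6713 payoff=9.8487 vs cont=9.7429 → 9.8487 [stop]  node(4,2) S=100.4000 payoff=0.0000 vs cont=2.6061 → 2.6061 [wait]  node(4,3) S=119.0505 payoff=0.0000 vs cont=0.4032 → 0.4032 [wait]  node(4,4) S=141.1656 payoff=0.0000 vs cont=0.0248 → 0.0248 [wait]  ⇒ S*(4)=84.6713
t_3: node(3,0) S=77.7566 payoff=16.7634 vs cont=15.0193 → 16.7634 [stop]  node(3,1) S=92.2008 payoff=2.3192 vs cont=5.4804 → 5.4804 [wait]  node(3,2) S=109.3283 payoff=0.0000 vs cont=1.2846 → 1.2846 [wait]  node(3,3) S=129.6374 payoff=0.0000 vs cont=0.1770 → 0.1770 [wait]  ⇒ S*(3)=77.7566
t_2: node(2,0) S=84.6713 payoff=9.8487 vs cont=9.9320 → 9.9320 [wait]  node(2,1) S=100.4000 payoff=0.0000 vs cont=2.9539 → 2.9539 [wait]  node(2,2) S=119.0505 payoff=0.0000 vs cont=0.6207 → 0.6207 [wait]  ⇒ S*(2)=-
t_1: node(1,0) S=92.2008 payoff=2.3192 vs cont=5.7151 → 5.7151 [wait]  node(1,1) S=109.3283 payoff=0.0000 vs cont=1.5507 → 1.5507 [wait]  ⇒ S*(1)=-
t_0: node(0,0) S=100.4000 payoff=0.0000 vs cont=3.2024 → 3.2024 [wait]  ⇒ S*(0)=-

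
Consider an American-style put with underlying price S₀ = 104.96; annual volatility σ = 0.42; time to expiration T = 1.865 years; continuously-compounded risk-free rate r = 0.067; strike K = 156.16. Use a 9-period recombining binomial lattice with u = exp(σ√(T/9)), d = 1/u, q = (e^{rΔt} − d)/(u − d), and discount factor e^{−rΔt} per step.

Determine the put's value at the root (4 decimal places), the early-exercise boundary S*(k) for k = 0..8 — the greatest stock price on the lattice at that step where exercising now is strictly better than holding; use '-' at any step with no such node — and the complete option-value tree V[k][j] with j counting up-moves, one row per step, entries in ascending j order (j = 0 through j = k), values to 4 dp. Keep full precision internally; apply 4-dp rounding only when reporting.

params: Δt=0.20722 u=1.21069 d=0.82597 q=0.48869 e^(-rΔt)=0.98621
t_9 payoffs: 137.3787 128.6309 115.8087 97.0142 69.4657 29.0859 0.0000 0.0000 0.0000 0.0000
t_8: node(8,0) S=22.7383 payoff=133.4217 vs cont=131.2686 → 133.4217 [stop]  node(8,1) S=33.3292 payoff=122.8308 vs cont=120.6777 → 122.8308 [stop]  node(8,2) S=48.8530 payoff=107.3070 vs cont=105.1539 → 107.3070 [stop]  node(8,3) S=71.6073 payoff=84.5527 vs cont=82.3996 → 84.5527 [stop]  node(8,4) S=104.9600 payoff=51.2000 vs cont=49.0469 → 51.2000 [stop]  node(8,5) S=153.8474 payoff=2.3126 vs cont=14.6669 → 14.6669 [wait]  node(8,6) S=225.5052 payoff=0.0000 vs cont=0.0000 → 0.0000 [wait]  node(8,7) S=330.5392 payoff=0.0000 vs cont=0.0000 → 0.0000 [wait]  node(8,8) S=484.4951 payoff=0.0000 vs cont=0.0000 → 0.0000 [wait]  ⇒ S*(8)=104.9600
t_7: node(7,0) S=27.5291 payoff=128.6309 vs cont=126.4778 → 128.6309 [stop]  node(7,1) S=40.3513 payoff=115.8087 vs cont=113.6555 → 115.8087 [stop]  node(7,2) S=59.1458 payoff=97.0142 vs cont=94.8610 → 97.0142 [stop]  node(7,3) S=86.6943 payoff=69.4657 vs cont=67.3126 → 69.4657 [stop]  node(7,4) S=127.0741 payoff=29.0859 vs cont=32.8870 → 32.8870 [wait]  node(7,5) S=186.2616 payoff=0.0000 vs cont=7.3960 → 7.3960 [wait]  node(7,6) S=273.0171 payoff=0.0000 vs cont=0.0000 → 0.0000 [wait]  node(7,7) S=400.1808 payoff=0.0000 vs cont=0.0000 → 0.0000 [wait]  ⇒ S*(7)=86.6943
t_6: node(6,0) S=33.3292 payoff=122.8308 vs cont=120.6777 → 122.8308 [stop]  node(6,1) S=48.8530 payoff=107.3070 vs cont=105.1539 → 107.3070 [stop]  node(6,2) S=71.6073 payoff=84.5527 vs cont=82.3996 → 84.5527 [stop]  node(6,3) S=104.9600 payoff=51.2000 vs cont=50.8788 → 51.2000 [stop]  node(6,4) S=153.8474 payoff=2.3126 vs cont=20.1481 → 20.1481 [wait]  node(6,5) S=225.5052 payoff=0.0000 vs cont=3.7295 → 3.7295 [wait]  node(6,6) S=330.5392 payoff=0.0000 vs cont=0.0000 → 0.0000 [wait]  ⇒ S*(6)=104.9600
t_5: node(5,0) S=40.3513 payoff=115.8087 vs cont=113.6555 → 115.8087 [stop]  node(5,1) S=59.1458 payoff=97.0142 vs cont=94.8610 → 97.0142 [stop]  node(5,2) S=86.6943 payoff=69.4657 vs cont=67.3126 → 69.4657 [stop]  node(5,3) S=127.0741 payoff=29.0859 vs cont=35.5286 → 35.5286 [wait]  node(5,4) S=186.2616 payoff=0.0000 vs cont=11.9574 → 11.9574 [wait]  node(5,5) S=273.0171 payoff=0.0000 vs cont=1.8807 → 1.8807 [wait]  ⇒ S*(5)=86.6943
t_4: node(4,0) S=48.8530 payoff=107.3070 vs cont=105.1539 → 107.3070 [stop]  node(4,1) S=71.6073 payoff=84.5527 vs cont=82.3996 → 84.5527 [stop]  node(4,2) S=104.9600 payoff=51.2000 vs cont=52.1519 → 52.1519 [wait]  node(4,3) S=153.8474 payoff=2.3126 vs cont=23.6786 → 23.6786 [wait]  node(4,4) S=225.5052 payoff=0.0000 vs cont=6.9360 → 6.9360 [wait]  ⇒ S*(4)=71.6073
t_3: node(3,0) S=59.1458 payoff=97.0142 vs cont=94.8610 → 97.0142 [stop]  node(3,1) S=86.6943 payoff=69.4657 vs cont=67.7713 → 69.4657 [stop]  node(3,2) S=127.0741 payoff=29.0859 vs cont=37.7102 → 37.7102 [wait]  node(3,3) S=186.2616 payoff=0.0000 vs cont=15.2831 → 15.2831 [wait]  ⇒ S*(3)=86.6943
t_2: node(2,0) S=71.6073 payoff=84.5527 vs cont=82.3996 → 84.5527 [stop]  node(2,1) S=104.9600 payoff=51.2000 vs cont=53.2033 → 53.2033 [wait]  node(2,2) S=153.8474 payoff=2.3126 vs cont=26.3815 → 26.3815 [wait]  ⇒ S*(2)=71.6073
t_1: node(1,0) S=86.6943 payoff=69.4657 vs cont=68.2781 → 69.4657 [stop]  node(1,1) S=127.0741 payoff=29.0859 vs cont=39.5430 → 39.5430 [wait]  ⇒ S*(1)=86.6943
t_0: node(0,0) S=104.9600 payoff=51.2000 vs cont=54.0867 → 54.0867 [wait]  ⇒ S*(0)=-

price = 54.0867
boundary = - 86.6943 71.6073 86.6943 71.6073 86.6943 104.9600 86.6943 104.9600
tree:
54.0867
69.4657 39.5430
84.5527 53.2033 26.3815
97.0142 69.4657 37.7102 15.2831
107.3070 84.5527 52.1519 23.6786 6.9360
115.8087 97.0142 69.4657 35.5286 11.9574 1.8807
122.8308 107.3070 84.5527 51.2000 20.1481 3.7295 0.0000
128.6309 115.8087 97.0142 69.4657 32.8870 7.3960 0.0000 0.0000
133.4217 122.8308 107.3070 84.5527 51.2000 14.6669 0.0000 0.0000 0.0000
137.3787 128.6309 115.8087 97.0142 69.4657 29.0859 0.0000 0.0000 0.0000 0.0000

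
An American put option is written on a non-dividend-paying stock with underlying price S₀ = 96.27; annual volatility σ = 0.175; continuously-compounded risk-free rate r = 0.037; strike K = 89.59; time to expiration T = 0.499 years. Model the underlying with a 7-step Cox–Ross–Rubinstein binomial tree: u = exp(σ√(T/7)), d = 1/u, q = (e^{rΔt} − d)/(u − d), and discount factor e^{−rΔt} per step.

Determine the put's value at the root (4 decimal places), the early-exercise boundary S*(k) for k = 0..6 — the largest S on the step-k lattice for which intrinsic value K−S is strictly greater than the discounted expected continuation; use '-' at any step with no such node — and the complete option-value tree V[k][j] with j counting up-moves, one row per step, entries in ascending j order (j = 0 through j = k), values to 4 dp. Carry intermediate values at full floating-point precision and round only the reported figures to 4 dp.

Δt=0.07129, u=1.04783, d=0.95435, q=0.51657, disc=e^(-rΔt)=0.99737
k=7 terminal: V=max(K-S,0) → 20.1760 13.3766 5.9113 0.0000 0.0000 0.0000 0.0000 0.0000
k=6: j=0 S=72.7343 intr=16.8557 cont=16.6197 V=16.8557[EX]; j=1 S=79.8589 intr=9.7311 cont=9.4951 V=9.7311[EX]; j=2 S=87.6813 intr=1.9087 cont=2.8501 V=2.8501[hold]; j=3 S=96.2700 intr=0.0000 cont=0.0000 V=0.0000[hold]; j=4 S=105.7000 intr=0.0000 cont=0.0000 V=0.0000[hold]; j=5 S=116.0536 intr=0.0000 cont=0.0000 V=0.0000[hold]; j=6 S=127.4215 intr=0.0000 cont=0.0000 V=0.0000[hold]  S*(6)=79.8589
k=5: j=0 S=76.2134 intr=13.3766 cont=13.1406 V=13.3766[EX]; j=1 S=83.6787 intr=5.9113 cont=6.1603 V=6.1603[hold]; j=2 S=91.8754 intr=0.0000 cont=1.3742 V=1.3742[hold]; j=3 S=100.8749 intr=0.0000 cont=0.0000 V=0.0000[hold]; j=4 S=110.7559 intr=0.0000 cont=0.0000 V=0.0000[hold]; j=5 S=121.6048 intr=0.0000 cont=0.0000 V=0.0000[hold]  S*(5)=76.2134
k=4: j=0 S=79.8589 intr=9.7311 cont=9.6235 V=9.7311[EX]; j=1 S=87.6813 intr=1.9087 cont=3.6782 V=3.6782[hold]; j=2 S=96.2700 intr=0.0000 cont=0.6626 V=0.6626[hold]; j=3 S=105.7000 intr=0.0000 cont=0.0000 V=0.0000[hold]; j=4 S=116.0536 intr=0.0000 cont=0.0000 V=0.0000[hold]  S*(4)=79.8589
k=3: j=0 S=83.6787 intr=5.9113 cont=6.5870 V=6.5870[hold]; j=1 S=91.8754 intr=0.0000 cont=2.1148 V=2.1148[hold]; j=2 S=100.8749 intr=0.0000 cont=0.3195 V=0.3195[hold]; j=3 S=110.7559 intr=0.0000 cont=0.0000 V=0.0000[hold]  S*(3)=-
k=2: j=0 S=87.6813 intr=1.9087 cont=4.2655 V=4.2655[hold]; j=1 S=96.2700 intr=0.0000 cont=1.1843 V=1.1843[hold]; j=2 S=105.7000 intr=0.0000 cont=0.1540 V=0.1540[hold]  S*(2)=-
k=1: j=0 S=91.8754 intr=0.0000 cont=2.6668 V=2.6668[hold]; j=1 S=100.8749 intr=0.0000 cont=0.6504 V=0.6504[hold]  S*(1)=-
k=0: j=0 S=96.2700 intr=0.0000 cont=1.6209 V=1.6209[hold]  S*(0)=-

price = 1.6209
boundary = - - - - 79.8589 76.2134 79.8589
tree:
1.6209
2.6668 0.6504
4.2655 1.1843 0.1540
6.5870 2.1148 0.3195 0.0000
9.7311 3.6782 0.6626 0.0000 0.0000
13.3766 6.1603 1.3742 0.0000 0.0000 0.0000
16.8557 9.7311 2.8501 0.0000 0.0000 0.0000 0.0000
20.1760 13.3766 5.9113 0.0000 0.0000 0.0000 0.0000 0.0000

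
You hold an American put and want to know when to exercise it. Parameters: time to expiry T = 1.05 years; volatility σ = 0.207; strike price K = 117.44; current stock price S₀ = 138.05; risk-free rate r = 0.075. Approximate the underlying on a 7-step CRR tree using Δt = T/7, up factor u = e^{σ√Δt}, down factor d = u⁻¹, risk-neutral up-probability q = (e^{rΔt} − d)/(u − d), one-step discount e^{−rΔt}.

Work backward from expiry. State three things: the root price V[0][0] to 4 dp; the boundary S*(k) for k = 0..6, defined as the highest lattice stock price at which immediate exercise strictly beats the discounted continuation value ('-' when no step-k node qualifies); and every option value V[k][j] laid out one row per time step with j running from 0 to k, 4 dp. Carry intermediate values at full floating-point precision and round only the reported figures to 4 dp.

Δt=0.15000, u=1.08347, d=0.92296, q=0.55045, disc=e^(-rΔt)=0.98881
k=7 terminal: V=max(K-S,0) → 38.6788 24.9813 8.9016 0.0000 0.0000 0.0000 0.0000 0.0000
k=6: j=0 S=85.3356 intr=32.1044 cont=30.7906 V=32.1044[EX]; j=1 S=100.1764 intr=17.2636 cont=15.9498 V=17.2636[EX]; j=2 S=117.5983 intr=0.0000 cont=3.9570 V=3.9570[hold]; j=3 S=138.0500 intr=0.0000 cont=0.0000 V=0.0000[hold]; j=4 S=162.0585 intr=0.0000 cont=0.0000 V=0.0000[hold]; j=5 S=190.2424 intr=0.0000 cont=0.0000 V=0.0000[hold]; j=6 S=223.3278 intr=0.0000 cont=0.0000 V=0.0000[hold]  S*(6)=100.1764
k=5: j=0 S=92.4587 intr=24.9813 cont=23.6675 V=24.9813[EX]; j=1 S=108.5384 intr=8.9016 cont=9.8277 V=9.8277[hold]; j=2 S=127.4145 intr=0.0000 cont=1.7589 V=1.7589[hold]; j=3 S=149.5733 intr=0.0000 cont=0.0000 V=0.0000[hold]; j=4 S=175.5859 intr=0.0000 cont=0.0000 V=0.0000[hold]; j=5 S=206.1223 intr=0.0000 cont=0.0000 V=0.0000[hold]  S*(5)=92.4587
k=4: j=0 S=100.1764 intr=17.2636 cont=16.4538 V=17.2636[EX]; j=1 S=117.5983 intr=0.0000 cont=5.3260 V=5.3260[hold]; j=2 S=138.0500 intr=0.0000 cont=0.7819 V=0.7819[hold]; j=3 S=162.0585 intr=0.0000 cont=0.0000 V=0.0000[hold]; j=4 S=190.2424 intr=0.0000 cont=0.0000 V=0.0000[hold]  S*(4)=100.1764
k=3: j=0 S=108.5384 intr=8.9016 cont=10.5729 V=10.5729[hold]; j=1 S=127.4145 intr=0.0000 cont=2.7931 V=2.7931[hold]; j=2 S=149.5733 intr=0.0000 cont=0.3476 V=0.3476[hold]; j=3 S=175.5859 intr=0.0000 cont=0.0000 V=0.0000[hold]  S*(3)=-
k=2: j=0 S=117.5983 intr=0.0000 cont=6.2201 V=6.2201[hold]; j=1 S=138.0500 intr=0.0000 cont=1.4308 V=1.4308[hold]; j=2 S=162.0585 intr=0.0000 cont=0.1545 V=0.1545[hold]  S*(2)=-
k=1: j=0 S=127.4145 intr=0.0000 cont=3.5437 V=3.5437[hold]; j=1 S=149.5733 intr=0.0000 cont=0.7201 V=0.7201[hold]  S*(1)=-
k=0: j=0 S=138.0500 intr=0.0000 cont=1.9672 V=1.9672[hold]  S*(0)=-

price = 1.9672
boundary = - - - - 100.1764 92.4587 100.1764
tree:
1.9672
3.5437 0.7201
6.2201 1.4308 0.1545
10.5729 2.7931 0.3476 0.0000
17.2636 5.3260 0.7819 0.0000 0.0000
24.9813 9.8277 1.7589 0.0000 0.0000 0.0000
32.1044 17.2636 3.9570 0.0000 0.0000 0.0000 0.0000
38.6788 24.9813 8.9016 0.0000 0.0000 0.0000 0.0000 0.0000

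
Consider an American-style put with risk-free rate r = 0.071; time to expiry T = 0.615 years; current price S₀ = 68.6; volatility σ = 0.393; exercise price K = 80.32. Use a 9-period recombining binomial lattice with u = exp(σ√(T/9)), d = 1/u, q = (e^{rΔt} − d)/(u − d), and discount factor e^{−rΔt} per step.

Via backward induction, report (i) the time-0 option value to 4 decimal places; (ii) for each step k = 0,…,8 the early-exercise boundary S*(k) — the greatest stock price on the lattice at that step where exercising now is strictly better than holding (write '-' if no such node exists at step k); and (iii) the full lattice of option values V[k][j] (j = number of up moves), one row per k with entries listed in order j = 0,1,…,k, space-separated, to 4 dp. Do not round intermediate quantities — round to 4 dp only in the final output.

price = 14.5722
boundary = - - 55.8588 50.4052 55.8588 50.4052 55.8588 61.9025 68.6000
tree:
14.5722
19.1598 10.0894
24.4612 14.0022 6.2433
29.9148 18.8312 9.2705 3.2524
34.8360 24.4612 13.3392 5.2592 1.2609
39.2766 29.9148 18.4800 8.2867 2.2583 0.2678
43.2838 34.8360 24.4612 12.6304 3.9885 0.5359 0.0000
46.8997 39.2766 29.9148 18.4175 6.9194 1.0727 0.0000 0.0000
50.1626 43.2838 34.8360 24.4612 11.7200 2.1472 0.0000 0.0000 0.0000
53.1069 46.8997 39.2766 29.9148 18.4175 4.2978 0.0000 0.0000 0.0000 0.0000

Δt=0.06833, u=1.10820, d=0.90237, q=0.49797, disc=e^(-rΔt)=0.99516
k=9 terminal: V=max(K-S,0) → 53.1069 46.8997 39.2766 29.9148 18.4175 4.2978 0.0000 0.0000 0.0000 0.0000
k=8: j=0 S=30.1574 intr=50.1626 cont=49.7738 V=50.1626[EX]; j=1 S=37.0362 intr=43.2838 cont=42.8950 V=43.2838[EX]; j=2 S=45.4840 intr=34.8360 cont=34.4472 V=34.8360[EX]; j=3 S=55.8588 intr=24.4612 cont=24.0725 V=24.4612[EX]; j=4 S=68.6000 intr=11.7200 cont=11.3313 V=11.7200[EX]; j=5 S=84.2474 intr=0.0000 cont=2.1472 V=2.1472[hold]; j=6 S=103.4640 intr=0.0000 cont=0.0000 V=0.0000[hold]; j=7 S=127.0638 intr=0.0000 cont=0.0000 V=0.0000[hold]; j=8 S=156.0466 intr=0.0000 cont=0.0000 V=0.0000[hold]  S*(8)=68.6000
k=7: j=0 S=33.4203 intr=46.8997 cont=46.5110 V=46.8997[EX]; j=1 S=41.0434 intr=39.2766 cont=38.8879 V=39.2766[EX]; j=2 S=50.4052 intr=29.9148 cont=29.5261 V=29.9148[EX]; j=3 S=61.9025 intr=18.4175 cont=18.0288 V=18.4175[EX]; j=4 S=76.0222 intr=4.2978 cont=6.9194 V=6.9194[hold]; j=5 S=93.3626 intr=0.0000 cont=1.0727 V=1.0727[hold]; j=6 S=114.6583 intr=0.0000 cont=0.0000 V=0.0000[hold]; j=7 S=140.8114 intr=0.0000 cont=0.0000 V=0.0000[hold]  S*(7)=61.9025
k=6: j=0 S=37.0362 intr=43.2838 cont=42.8950 V=43.2838[EX]; j=1 S=45.4840 intr=34.8360 cont=34.4472 V=34.8360[EX]; j=2 S=55.8588 intr=24.4612 cont=24.0725 V=24.4612[EX]; j=3 S=68.6000 intr=11.7200 cont=12.6304 V=12.6304[hold]; j=4 S=84.2474 intr=0.0000 cont=3.9885 V=3.9885[hold]; j=5 S=103.4640 intr=0.0000 cont=0.5359 V=0.5359[hold]; j=6 S=127.0638 intr=0.0000 cont=0.0000 V=0.0000[hold]  S*(6)=55.8588
k=5: j=0 S=41.0434 intr=39.2766 cont=38.8879 V=39.2766[EX]; j=1 S=50.4052 intr=29.9148 cont=29.5261 V=29.9148[EX]; j=2 S=61.9025 intr=18.4175 cont=18.4800 V=18.4800[hold]; j=3 S=76.0222 intr=4.2978 cont=8.2867 V=8.2867[hold]; j=4 S=93.3626 intr=0.0000 cont=2.2583 V=2.2583[hold]; j=5 S=114.6583 intr=0.0000 cont=0.2678 V=0.2678[hold]  S*(5)=50.4052
k=4: j=0 S=45.4840 intr=34.8360 cont=34.4472 V=34.8360[EX]; j=1 S=55.8588 intr=24.4612 cont=24.1034 V=24.4612[EX]; j=2 S=68.6000 intr=11.7200 cont=13.3392 V=13.3392[hold]; j=3 S=84.2474 intr=0.0000 cont=5.2592 V=5.2592[hold]; j=4 S=103.4640 intr=0.0000 cont=1.2609 V=1.2609[hold]  S*(4)=55.8588
k=3: j=0 S=50.4052 intr=29.9148 cont=29.5261 V=29.9148[EX]; j=1 S=61.9025 intr=18.4175 cont=18.8312 V=18.8312[hold]; j=2 S=76.0222 intr=4.2978 cont=9.2705 V=9.2705[hold]; j=3 S=93.3626 intr=0.0000 cont=3.2524 V=3.2524[hold]  S*(3)=50.4052
k=2: j=0 S=55.8588 intr=24.4612 cont=24.2775 V=24.4612[EX]; j=1 S=68.6000 intr=11.7200 cont=14.0022 V=14.0022[hold]; j=2 S=84.2474 intr=0.0000 cont=6.2433 V=6.2433[hold]  S*(2)=55.8588
k=1: j=0 S=61.9025 intr=18.4175 cont=19.1598 V=19.1598[hold]; j=1 S=76.0222 intr=4.2978 cont=10.0894 V=10.0894[hold]  S*(1)=-
k=0: j=0 S=68.6000 intr=11.7200 cont=14.5722 V=14.5722[hold]  S*(0)=-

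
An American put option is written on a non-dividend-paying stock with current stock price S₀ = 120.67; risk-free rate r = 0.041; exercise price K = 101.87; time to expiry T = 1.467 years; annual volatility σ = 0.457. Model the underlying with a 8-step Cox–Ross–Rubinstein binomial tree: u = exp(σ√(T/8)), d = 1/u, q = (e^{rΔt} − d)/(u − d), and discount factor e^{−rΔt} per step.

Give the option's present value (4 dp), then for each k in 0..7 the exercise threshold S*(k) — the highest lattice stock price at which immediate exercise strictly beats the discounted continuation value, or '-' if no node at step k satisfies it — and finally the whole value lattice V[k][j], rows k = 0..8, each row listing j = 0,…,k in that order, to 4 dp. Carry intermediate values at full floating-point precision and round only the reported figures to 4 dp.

price = 14.1417
boundary = - - - - 55.1616 45.3572 55.1616 67.0854
tree:
14.1417
19.9812 7.7939
27.4434 11.9001 3.2959
36.4777 17.7121 5.5473 0.8140
46.7084 25.5443 9.1780 1.5485 0.0000
56.5128 35.4122 14.8440 2.9459 0.0000 0.0000
64.5745 46.7084 23.2620 5.6043 0.0000 0.0000 0.0000
71.2034 56.5128 34.7846 10.6619 0.0000 0.0000 0.0000 0.0000
76.6541 64.5745 46.7084 20.2835 0.0000 0.0000 0.0000 0.0000 0.0000

Δt=0.18338, u=1.21616, d=0.82226, q=0.47039, disc=e^(-rΔt)=0.99251
k=8 terminal: V=max(K-S,0) → 76.6541 64.5745 46.7084 20.2835 0.0000 0.0000 0.0000 0.0000 0.0000
k=7: j=0 S=30.6666 intr=71.2034 cont=70.4404 V=71.2034[EX]; j=1 S=45.3572 intr=56.5128 cont=55.7497 V=56.5128[EX]; j=2 S=67.0854 intr=34.7846 cont=34.0216 V=34.7846[EX]; j=3 S=99.2222 intr=2.6478 cont=10.6619 V=10.6619[hold]; j=4 S=146.7540 intr=0.0000 cont=0.0000 V=0.0000[hold]; j=5 S=217.0556 intr=0.0000 cont=0.0000 V=0.0000[hold]; j=6 S=321.0347 intr=0.0000 cont=0.0000 V=0.0000[hold]; j=7 S=474.8244 intr=0.0000 cont=0.0000 V=0.0000[hold]  S*(7)=67.0854
k=6: j=0 S=37.2955 intr=64.5745 cont=63.8115 V=64.5745[EX]; j=1 S=55.1616 intr=46.7084 cont=45.9453 V=46.7084[EX]; j=2 S=81.5865 intr=20.2835 cont=23.2620 V=23.2620[hold]; j=3 S=120.6700 intr=0.0000 cont=5.6043 V=5.6043[hold]; j=4 S=178.4762 intr=0.0000 cont=0.0000 V=0.0000[hold]; j=5 S=263.9742 intr=0.0000 cont=0.0000 V=0.0000[hold]; j=6 S=390.4294 intr=0.0000 cont=0.0000 V=0.0000[hold]  S*(6)=55.1616
k=5: j=0 S=45.3572 intr=56.5128 cont=55.7497 V=56.5128[EX]; j=1 S=67.0854 intr=34.7846 cont=35.4122 V=35.4122[hold]; j=2 S=99.2222 intr=2.6478 cont=14.8440 V=14.8440[hold]; j=3 S=146.7540 intr=0.0000 cont=2.9459 V=2.9459[hold]; j=4 S=217.0556 intr=0.0000 cont=0.0000 V=0.0000[hold]; j=5 S=321.0347 intr=0.0000 cont=0.0000 V=0.0000[hold]  S*(5)=45.3572
k=4: j=0 S=55.1616 intr=46.7084 cont=46.2383 V=46.7084[EX]; j=1 S=81.5865 intr=20.2835 cont=25.5443 V=25.5443[hold]; j=2 S=120.6700 intr=0.0000 cont=9.1780 V=9.1780[hold]; j=3 S=178.4762 intr=0.0000 cont=1.5485 V=1.5485[hold]; j=4 S=263.9742 intr=0.0000 cont=0.0000 V=0.0000[hold]  S*(4)=55.1616
k=3: j=0 S=67.0854 intr=34.7846 cont=36.4777 V=36.4777[hold]; j=1 S=99.2222 intr=2.6478 cont=17.7121 V=17.7121[hold]; j=2 S=146.7540 intr=0.0000 cont=5.5473 V=5.5473[hold]; j=3 S=217.0556 intr=0.0000 cont=0.8140 V=0.8140[hold]  S*(3)=-
k=2: j=0 S=81.5865 intr=20.2835 cont=27.4434 V=27.4434[hold]; j=1 S=120.6700 intr=0.0000 cont=11.9001 V=11.9001[hold]; j=2 S=178.4762 intr=0.0000 cont=3.2959 V=3.2959[hold]  S*(2)=-
k=1: j=0 S=99.2222 intr=2.6478 cont=19.9812 V=19.9812[hold]; j=1 S=146.7540 intr=0.0000 cont=7.7939 V=7.7939[hold]  S*(1)=-
k=0: j=0 S=120.6700 intr=0.0000 cont=14.1417 V=14.1417[hold]  S*(0)=-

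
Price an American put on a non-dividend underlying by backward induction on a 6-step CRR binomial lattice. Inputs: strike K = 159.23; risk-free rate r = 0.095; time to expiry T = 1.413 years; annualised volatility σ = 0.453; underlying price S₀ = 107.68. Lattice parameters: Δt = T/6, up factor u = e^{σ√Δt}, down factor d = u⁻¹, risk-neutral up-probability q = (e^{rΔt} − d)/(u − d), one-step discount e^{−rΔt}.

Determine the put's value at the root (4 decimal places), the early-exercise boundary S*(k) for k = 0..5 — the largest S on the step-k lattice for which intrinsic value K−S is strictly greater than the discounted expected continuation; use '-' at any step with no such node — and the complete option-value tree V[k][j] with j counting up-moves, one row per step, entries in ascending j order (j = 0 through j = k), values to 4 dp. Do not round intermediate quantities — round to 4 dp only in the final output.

params: Δt=0.23550 u=1.24587 d=0.80265 q=0.49631 e^(-rΔt)=0.97788
t_6 payoffs: 130.4361 114.5364 89.8570 51.5500 0.0000 0.0000 0.0000
t_5: node(5,0) S=35.8734 payoff=123.3566 vs cont=119.8338 → 123.3566 [stop]  node(5,1) S=55.6824 payoff=103.5476 vs cont=100.0248 → 103.5476 [stop]  node(5,2) S=86.4296 payoff=72.8004 vs cont=69.2776 → 72.8004 [stop]  node(5,3) S=134.1552 payoff=25.0748 vs cont=25.3908 → 25.3908 [wait]  node(5,4) S=208.2343 payoff=0.0000 vs cont=0.0000 → 0.0000 [wait]  node(5,5) S=323.2192 payoff=0.0000 vs cont=0.0000 → 0.0000 [wait]  ⇒ S*(5)=86.4296
t_4: node(4,0) S=44.6936 payoff=114.5364 vs cont=111.0136 → 114.5364 [stop]  node(4,1) S=69.3730 payoff=89.8570 vs cont=86.3342 → 89.8570 [stop]  node(4,2) S=107.6800 payoff=51.5500 vs cont=48.1806 → 51.5500 [stop]  node(4,3) S=167.1398 payoff=0.0000 vs cont=12.5062 → 12.5062 [wait]  node(4,4) S=259.4327 payoff=0.0000 vs cont=0.0000 → 0.0000 [wait]  ⇒ S*(4)=107.6800
t_3: node(3,0) S=55.6824 payoff=103.5476 vs cont=100.0248 → 103.5476 [stop]  node(3,1) S=86.4296 payoff=72.8004 vs cont=69.2776 → 72.8004 [stop]  node(3,2) S=134.1552 payoff=25.0748 vs cont=31.4605 → 31.4605 [wait]  node(3,3) S=208.2343 payoff=0.0000 vs cont=6.1599 → 6.1599 [wait]  ⇒ S*(3)=86.4296
t_2: node(2,0) S=69.3730 payoff=89.8570 vs cont=86.3342 → 89.8570 [stop]  node(2,1) S=107.6800 payoff=51.5500 vs cont=51.1263 → 51.5500 [stop]  node(2,2) S=167.1398 payoff=0.0000 vs cont=18.4854 → 18.4854 [wait]  ⇒ S*(2)=107.6800
t_1: node(1,0) S=86.4296 payoff=72.8004 vs cont=69.2776 → 72.8004 [stop]  node(1,1) S=134.1552 payoff=25.0748 vs cont=34.3623 → 34.3623 [wait]  ⇒ S*(1)=86.4296
t_0: node(0,0) S=107.6800 payoff=51.5500 vs cont=52.5347 → 52.5347 [wait]  ⇒ S*(0)=-

price = 52.5347
boundary = - 86.4296 107.6800 86.4296 107.6800 86.4296
tree:
52.5347
72.8004 34.3623
89.8570 51.5500 18.4854
103.5476 72.8004 31.4605 6.1599
114.5364 89.8570 51.5500 12.5062 0.0000
123.3566 103.5476 72.8004 25.3908 0.0000 0.0000
130.4361 114.5364 89.8570 51.5500 0.0000 0.0000 0.0000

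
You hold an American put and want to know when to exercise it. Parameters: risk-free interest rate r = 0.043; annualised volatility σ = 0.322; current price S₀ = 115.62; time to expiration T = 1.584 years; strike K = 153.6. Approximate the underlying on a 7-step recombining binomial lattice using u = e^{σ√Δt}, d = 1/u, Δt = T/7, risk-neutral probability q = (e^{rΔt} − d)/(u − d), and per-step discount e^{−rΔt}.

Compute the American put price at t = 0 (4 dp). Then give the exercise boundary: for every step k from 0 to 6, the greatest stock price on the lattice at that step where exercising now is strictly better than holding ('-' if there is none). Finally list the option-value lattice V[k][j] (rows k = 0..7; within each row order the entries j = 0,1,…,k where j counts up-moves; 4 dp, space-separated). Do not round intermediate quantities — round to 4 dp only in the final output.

price = 41.2688
boundary = - 99.1997 85.1114 99.1997 85.1114 99.1997 115.6200
tree:
41.2688
54.4003 28.6130
68.4886 40.1962 17.2949
80.5760 54.4003 26.4187 8.2763
90.9469 68.4886 38.8511 14.1858 2.3768
99.8448 80.5760 54.4003 23.6667 4.7392 0.0000
107.4791 90.9469 68.4886 37.9800 9.4495 0.0000 0.0000
114.0292 99.8448 80.5760 54.4003 18.8417 0.0000 0.0000 0.0000

Δt=0.22629  u=1.16553  d=0.85798  q=0.49357  discount=0.99032
step 7 (expiry): payoffs max(K−S,0) = 114.0292 99.8448 80.5760 54.4003 18.8417 0.0000 0.0000 0.0000
step 6: (k=6,j=0): S=46.1209, (K−S)⁺=107.4791, hold=105.9918 ⇒ V=107.4791 exercise | (k=6,j=1): S=62.6531, (K−S)⁺=90.9469, hold=89.4595 ⇒ V=90.9469 exercise | (k=6,j=2): S=85.1114, (K−S)⁺=68.4886, hold=67.0012 ⇒ V=68.4886 exercise | (k=6,j=3): S=115.6200, (K−S)⁺=37.9800, hold=36.4927 ⇒ V=37.9800 exercise | (k=6,j=4): S=157.0645, (K−S)⁺=0.0000, hold=9.4495 ⇒ V=9.4495 continue | (k=6,j=5): S=213.3650, (K−S)⁺=0.0000, hold=0.0000 ⇒ V=0.0000 continue | (k=6,j=6): S=289.8466, (K−S)⁺=0.0000, hold=0.0000 ⇒ V=0.0000 continue  boundary S*=115.6200
step 5: (k=5,j=0): S=53.7552, (K−S)⁺=99.8448, hold=98.3575 ⇒ V=99.8448 exercise | (k=5,j=1): S=73.0240, (K−S)⁺=80.5760, hold=79.0887 ⇒ V=80.5760 exercise | (k=5,j=2): S=99.1997, (K−S)⁺=54.4003, hold=52.9130 ⇒ V=54.4003 exercise | (k=5,j=3): S=134.7583, (K−S)⁺=18.8417, hold=23.6667 ⇒ V=23.6667 continue | (k=5,j=4): S=183.0630, (K−S)⁺=0.0000, hold=4.7392 ⇒ V=4.7392 continue | (k=5,j=5): S=248.6827, (K−S)⁺=0.0000, hold=0.0000 ⇒ V=0.0000 continue  boundary S*=99.1997
step 4: (k=4,j=0): S=62.6531, (K−S)⁺=90.9469, hold=89.4595 ⇒ V=90.9469 exercise | (k=4,j=1): S=85.1114, (K−S)⁺=68.4886, hold=67.0012 ⇒ V=68.4886 exercise | (k=4,j=2): S=115.6200, (K−S)⁺=37.9800, hold=38.8511 ⇒ V=38.8511 continue | (k=4,j=3): S=157.0645, (K−S)⁺=0.0000, hold=14.1858 ⇒ V=14.1858 continue | (k=4,j=4): S=213.3650, (K−S)⁺=0.0000, hold=2.3768 ⇒ V=2.3768 continue  boundary S*=85.1114
step 3: (k=3,j=0): S=73.0240, (K−S)⁺=80.5760, hold=79.0887 ⇒ V=80.5760 exercise | (k=3,j=1): S=99.1997, (K−S)⁺=54.4003, hold=53.3387 ⇒ V=54.4003 exercise | (k=3,j=2): S=134.7583, (K−S)⁺=18.8417, hold=26.4187 ⇒ V=26.4187 continue | (k=3,j=3): S=183.0630, (K−S)⁺=0.0000, hold=8.2763 ⇒ V=8.2763 continue  boundary S*=99.1997
step 2: (k=2,j=0): S=85.1114, (K−S)⁺=68.4886, hold=67.0012 ⇒ V=68.4886 exercise | (k=2,j=1): S=115.6200, (K−S)⁺=37.9800, hold=40.1962 ⇒ V=40.1962 continue | (k=2,j=2): S=157.0645, (K−S)⁺=0.0000, hold=17.2949 ⇒ V=17.2949 continue  boundary S*=85.1114
step 1: (k=1,j=0): S=99.1997, (K−S)⁺=54.4003, hold=53.9962 ⇒ V=54.4003 exercise | (k=1,j=1): S=134.7583, (K−S)⁺=18.8417, hold=28.6130 ⇒ V=28.6130 continue  boundary S*=99.1997
step 0: (k=0,j=0): S=115.6200, (K−S)⁺=37.9800, hold=41.2688 ⇒ V=41.2688 continue  boundary S*=-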